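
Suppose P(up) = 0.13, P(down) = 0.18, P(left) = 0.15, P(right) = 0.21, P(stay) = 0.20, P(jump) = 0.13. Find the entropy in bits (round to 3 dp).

2.558 bits

H = −Σ pᵢ log₂ pᵢ.
−0.13·log₂(0.13) = 0.3826
−0.18·log₂(0.18) = 0.4453
−0.15·log₂(0.15) = 0.4105
−0.21·log₂(0.21) = 0.4728
−0.20·log₂(0.20) = 0.4644
−0.13·log₂(0.13) = 0.3826
Sum ≈ 2.5583 → 2.558 bits.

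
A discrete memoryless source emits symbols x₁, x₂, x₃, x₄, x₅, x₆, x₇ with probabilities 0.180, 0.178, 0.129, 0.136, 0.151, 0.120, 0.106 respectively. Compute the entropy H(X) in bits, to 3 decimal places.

H = −Σ pᵢ log₂ pᵢ.
−0.180·log₂(0.180) = 0.4453
−0.178·log₂(0.178) = 0.4432
−0.129·log₂(0.129) = 0.3811
−0.136·log₂(0.136) = 0.3915
−0.151·log₂(0.151) = 0.4118
−0.120·log₂(0.120) = 0.3671
−0.106·log₂(0.106) = 0.3432
Sum ≈ 2.7832 → 2.783 bits.

2.783 bits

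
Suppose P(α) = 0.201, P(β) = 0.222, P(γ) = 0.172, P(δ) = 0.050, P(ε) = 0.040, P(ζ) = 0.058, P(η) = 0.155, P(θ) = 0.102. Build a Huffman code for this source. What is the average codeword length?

Repeatedly combine the two least-probable nodes; the expected code length is the sum of the merged weights.
merge 1/25 + 1/20 → 9/100
merge 29/500 + 9/100 → 37/250
merge 51/500 + 37/250 → 1/4
merge 31/200 + 43/250 → 327/1000
merge 201/1000 + 111/500 → 423/1000
merge 1/4 + 327/1000 → 577/1000
merge 423/1000 + 577/1000 → 1
L = 9/100 + 37/250 + 1/4 + 327/1000 + 423/1000 + 577/1000 + 1 = 563/200 = 2.815 bits/symbol.

2.815 bits/symbol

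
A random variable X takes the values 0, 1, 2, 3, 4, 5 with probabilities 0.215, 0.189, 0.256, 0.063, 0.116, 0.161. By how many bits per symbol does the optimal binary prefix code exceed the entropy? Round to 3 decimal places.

0.049 bits

Entropy H = −Σ p log₂ p ≈ 2.4703 bits.
Huffman merges: 63/1000+29/250→179/1000; 161/1000+179/1000→17/50; 189/1000+43/200→101/250; 32/125+17/50→149/250; 101/250+149/250→1. L = 2519/1000 ≈ 2.5190.
L − H = 2.5190 − 2.4703 = 0.049 bits.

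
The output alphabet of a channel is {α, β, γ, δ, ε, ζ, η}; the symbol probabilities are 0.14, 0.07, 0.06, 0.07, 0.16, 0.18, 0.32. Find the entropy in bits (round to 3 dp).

2.572 bits

H = −Σ pᵢ log₂ pᵢ.
−0.14·log₂(0.14) = 0.3971
−0.07·log₂(0.07) = 0.2686
−0.06·log₂(0.06) = 0.2435
−0.07·log₂(0.07) = 0.2686
−0.16·log₂(0.16) = 0.4230
−0.18·log₂(0.18) = 0.4453
−0.32·log₂(0.32) = 0.5260
Sum ≈ 2.5721 → 2.572 bits.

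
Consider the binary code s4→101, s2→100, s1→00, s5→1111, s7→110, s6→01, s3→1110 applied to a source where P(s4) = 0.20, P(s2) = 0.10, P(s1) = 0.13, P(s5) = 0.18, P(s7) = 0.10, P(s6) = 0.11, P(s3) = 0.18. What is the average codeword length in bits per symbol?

3.12 bits/symbol

L̄ = Σ pᵢ·ℓᵢ = 0.20·3 + 0.10·3 + 0.13·2 + 0.18·4 + 0.10·3 + 0.11·2 + 0.18·4 = 3.12 bits/symbol.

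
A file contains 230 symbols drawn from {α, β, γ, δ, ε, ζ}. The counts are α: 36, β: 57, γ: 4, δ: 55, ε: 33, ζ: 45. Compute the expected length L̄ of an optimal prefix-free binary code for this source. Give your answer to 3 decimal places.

Probabilities are the counts divided by 230.
Repeatedly combine the two least-probable nodes; the expected code length is the sum of the merged weights.
merge 2/115 + 33/230 → 37/230
merge 18/115 + 37/230 → 73/230
merge 9/46 + 11/46 → 10/23
merge 57/230 + 73/230 → 13/23
merge 10/23 + 13/23 → 1
L = 37/230 + 73/230 + 10/23 + 13/23 + 1 = 57/23 ≈ 2.478 bits/symbol.

2.478 bits/symbol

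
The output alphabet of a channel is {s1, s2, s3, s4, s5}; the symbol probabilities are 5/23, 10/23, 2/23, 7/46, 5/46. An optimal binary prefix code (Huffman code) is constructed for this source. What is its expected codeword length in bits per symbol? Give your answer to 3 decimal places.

Repeatedly combine the two least-probable nodes; the expected code length is the sum of the merged weights.
merge 2/23 + 5/46 → 9/46
merge 7/46 + 9/46 → 8/23
merge 5/23 + 8/23 → 13/23
merge 10/23 + 13/23 → 1
L = 9/46 + 8/23 + 13/23 + 1 = 97/46 ≈ 2.109 bits/symbol.

2.109 bits/symbol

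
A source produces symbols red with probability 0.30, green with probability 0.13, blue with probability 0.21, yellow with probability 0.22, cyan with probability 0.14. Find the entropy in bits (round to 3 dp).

H = −Σ pᵢ log₂ pᵢ.
−0.30·log₂(0.30) = 0.5211
−0.13·log₂(0.13) = 0.3826
−0.21·log₂(0.21) = 0.4728
−0.22·log₂(0.22) = 0.4806
−0.14·log₂(0.14) = 0.3971
Sum ≈ 2.2542 → 2.254 bits.

2.254 bits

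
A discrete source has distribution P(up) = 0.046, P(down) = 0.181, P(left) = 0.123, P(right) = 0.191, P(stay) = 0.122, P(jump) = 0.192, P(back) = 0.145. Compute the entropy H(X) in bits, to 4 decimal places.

2.7101 bits

H = −Σ pᵢ log₂ pᵢ.
−0.046·log₂(0.046) = 0.2043
−0.181·log₂(0.181) = 0.4463
−0.123·log₂(0.123) = 0.3719
−0.191·log₂(0.191) = 0.4562
−0.122·log₂(0.122) = 0.3703
−0.192·log₂(0.192) = 0.4571
−0.145·log₂(0.145) = 0.4040
Sum ≈ 2.7101 → 2.7101 bits.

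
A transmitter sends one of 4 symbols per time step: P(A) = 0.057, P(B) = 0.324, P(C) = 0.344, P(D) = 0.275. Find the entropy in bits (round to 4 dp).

1.8042 bits

H = −Σ pᵢ log₂ pᵢ.
−0.057·log₂(0.057) = 0.2356
−0.324·log₂(0.324) = 0.5268
−0.344·log₂(0.344) = 0.5296
−0.275·log₂(0.275) = 0.5122
Sum ≈ 1.8042 → 1.8042 bits.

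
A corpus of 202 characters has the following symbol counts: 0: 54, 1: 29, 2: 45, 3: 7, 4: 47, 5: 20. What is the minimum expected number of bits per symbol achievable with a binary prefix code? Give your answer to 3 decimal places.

Probabilities are the counts divided by 202.
Repeatedly combine the two least-probable nodes; the expected code length is the sum of the merged weights.
merge 7/202 + 10/101 → 27/202
merge 27/202 + 29/202 → 28/101
merge 45/202 + 47/202 → 46/101
merge 27/101 + 28/101 → 55/101
merge 46/101 + 55/101 → 1
L = 27/202 + 28/101 + 46/101 + 55/101 + 1 = 487/202 ≈ 2.411 bits/symbol.

2.411 bits/symbol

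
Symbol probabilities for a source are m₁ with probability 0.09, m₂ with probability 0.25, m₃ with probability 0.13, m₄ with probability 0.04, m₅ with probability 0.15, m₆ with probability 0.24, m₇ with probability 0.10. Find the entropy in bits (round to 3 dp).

2.618 bits

H = −Σ pᵢ log₂ pᵢ.
−0.09·log₂(0.09) = 0.3127
−0.25·log₂(0.25) = 0.5000
−0.13·log₂(0.13) = 0.3826
−0.04·log₂(0.04) = 0.1858
−0.15·log₂(0.15) = 0.4105
−0.24·log₂(0.24) = 0.4941
−0.10·log₂(0.10) = 0.3322
Sum ≈ 2.6179 → 2.618 bits.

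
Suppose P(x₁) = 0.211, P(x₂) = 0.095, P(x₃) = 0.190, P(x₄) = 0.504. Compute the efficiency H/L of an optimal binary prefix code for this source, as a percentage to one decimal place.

Entropy H = −Σ p log₂ p ≈ 1.7497 bits.
Huffman merges: 19/200+19/100→57/200; 211/1000+57/200→62/125; 62/125+63/125→1. L = 1781/1000 ≈ 1.7810.
Efficiency = H/L = 1.7497/1.7810 = 98.2%.

98.2%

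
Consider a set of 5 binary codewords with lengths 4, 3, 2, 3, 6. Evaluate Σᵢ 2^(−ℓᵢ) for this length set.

0.578125

With common denominator 2^6 = 64: Σ 2^(−ℓᵢ) = 4/64 + 8/64 + 16/64 + 8/64 + 1/64 = 37/64 = 0.578125.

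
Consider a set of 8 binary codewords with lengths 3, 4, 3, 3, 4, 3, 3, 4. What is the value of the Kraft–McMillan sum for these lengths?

With common denominator 2^4 = 16: Σ 2^(−ℓᵢ) = 2/16 + 1/16 + 2/16 + 2/16 + 1/16 + 2/16 + 2/16 + 1/16 = 13/16 = 0.8125.

0.8125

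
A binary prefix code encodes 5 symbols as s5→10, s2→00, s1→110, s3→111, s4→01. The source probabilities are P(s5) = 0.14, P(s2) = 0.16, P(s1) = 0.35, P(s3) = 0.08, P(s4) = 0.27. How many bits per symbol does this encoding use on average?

L̄ = Σ pᵢ·ℓᵢ = 0.14·2 + 0.16·2 + 0.35·3 + 0.08·3 + 0.27·2 = 2.43 bits/symbol.

2.43 bits/symbol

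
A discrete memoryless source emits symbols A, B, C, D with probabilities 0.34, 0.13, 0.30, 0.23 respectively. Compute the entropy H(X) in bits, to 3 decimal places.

H = −Σ pᵢ log₂ pᵢ.
−0.34·log₂(0.34) = 0.5292
−0.13·log₂(0.13) = 0.3826
−0.30·log₂(0.30) = 0.5211
−0.23·log₂(0.23) = 0.4877
Sum ≈ 1.9206 → 1.921 bits.

1.921 bits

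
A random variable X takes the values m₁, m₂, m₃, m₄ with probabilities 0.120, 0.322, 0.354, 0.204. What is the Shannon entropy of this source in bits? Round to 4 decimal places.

1.8917 bits

H = −Σ pᵢ log₂ pᵢ.
−0.120·log₂(0.120) = 0.3671
−0.322·log₂(0.322) = 0.5264
−0.354·log₂(0.354) = 0.5304
−0.204·log₂(0.204) = 0.4678
Sum ≈ 1.8917 → 1.8917 bits.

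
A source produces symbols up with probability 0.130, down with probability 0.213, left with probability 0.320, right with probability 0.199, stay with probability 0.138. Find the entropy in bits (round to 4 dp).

2.2417 bits

H = −Σ pᵢ log₂ pᵢ.
−0.130·log₂(0.130) = 0.3826
−0.213·log₂(0.213) = 0.4752
−0.320·log₂(0.320) = 0.5260
−0.199·log₂(0.199) = 0.4635
−0.138·log₂(0.138) = 0.3943
Sum ≈ 2.2417 → 2.2417 bits.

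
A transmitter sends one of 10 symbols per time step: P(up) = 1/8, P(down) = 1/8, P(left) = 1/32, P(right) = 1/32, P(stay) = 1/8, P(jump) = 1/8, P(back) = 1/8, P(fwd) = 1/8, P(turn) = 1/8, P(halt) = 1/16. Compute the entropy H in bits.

Each probability is a power of 1/2, so log₂(1/p) is an integer.
H = Σ p·log₂(1/p) = 1/8·3 + 1/8·3 + 1/32·5 + 1/32·5 + 1/8·3 + 1/8·3 + 1/8·3 + 1/8·3 + 1/8·3 + 1/16·4 = 3.1875 bits.

3.1875 bits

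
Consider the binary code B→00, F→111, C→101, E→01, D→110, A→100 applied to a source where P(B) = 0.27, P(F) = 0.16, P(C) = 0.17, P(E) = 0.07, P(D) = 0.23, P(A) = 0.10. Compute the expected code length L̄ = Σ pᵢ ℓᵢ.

2.66 bits/symbol

L̄ = Σ pᵢ·ℓᵢ = 0.27·2 + 0.16·3 + 0.17·3 + 0.07·2 + 0.23·3 + 0.10·3 = 2.66 bits/symbol.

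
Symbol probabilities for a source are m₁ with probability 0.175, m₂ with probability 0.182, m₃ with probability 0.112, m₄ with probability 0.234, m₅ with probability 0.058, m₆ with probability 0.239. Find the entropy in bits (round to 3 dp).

H = −Σ pᵢ log₂ pᵢ.
−0.175·log₂(0.175) = 0.4401
−0.182·log₂(0.182) = 0.4474
−0.112·log₂(0.112) = 0.3537
−0.234·log₂(0.234) = 0.4903
−0.058·log₂(0.058) = 0.2383
−0.239·log₂(0.239) = 0.4935
Sum ≈ 2.4632 → 2.463 bits.

2.463 bits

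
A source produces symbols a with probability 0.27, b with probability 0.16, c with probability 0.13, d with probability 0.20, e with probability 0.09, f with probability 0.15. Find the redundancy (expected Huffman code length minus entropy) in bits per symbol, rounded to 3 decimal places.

0.027 bits

Entropy H = −Σ p log₂ p ≈ 2.5033 bits.
Huffman merges: 9/100+13/100→11/50; 3/20+4/25→31/100; 1/5+11/50→21/50; 27/100+31/100→29/50; 21/50+29/50→1. L = 253/100 ≈ 2.5300.
L − H = 2.5300 − 2.5033 = 0.027 bits.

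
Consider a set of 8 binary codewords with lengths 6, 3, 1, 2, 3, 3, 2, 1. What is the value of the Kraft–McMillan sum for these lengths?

1.890625

With common denominator 2^6 = 64: Σ 2^(−ℓᵢ) = 1/64 + 8/64 + 32/64 + 16/64 + 8/64 + 8/64 + 16/64 + 32/64 = 121/64 = 1.890625.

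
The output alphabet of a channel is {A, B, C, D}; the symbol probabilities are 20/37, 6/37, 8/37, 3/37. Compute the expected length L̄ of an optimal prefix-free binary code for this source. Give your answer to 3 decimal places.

1.703 bits/symbol

Repeatedly combine the two least-probable nodes; the expected code length is the sum of the merged weights.
merge 3/37 + 6/37 → 9/37
merge 8/37 + 9/37 → 17/37
merge 17/37 + 20/37 → 1
L = 9/37 + 17/37 + 1 = 63/37 ≈ 1.703 bits/symbol.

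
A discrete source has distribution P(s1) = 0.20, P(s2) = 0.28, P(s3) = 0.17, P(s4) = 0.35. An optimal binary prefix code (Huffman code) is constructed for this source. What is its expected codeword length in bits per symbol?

Repeatedly combine the two least-probable nodes; the expected code length is the sum of the merged weights.
merge 17/100 + 1/5 → 37/100
merge 7/25 + 7/20 → 63/100
merge 37/100 + 63/100 → 1
L = 37/100 + 63/100 + 1 = 2 bits/symbol.

2 bits/symbol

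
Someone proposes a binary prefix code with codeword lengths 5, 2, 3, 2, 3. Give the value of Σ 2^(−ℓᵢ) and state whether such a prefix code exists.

With common denominator 2^5 = 32: Σ 2^(−ℓᵢ) = 1/32 + 8/32 + 4/32 + 8/32 + 4/32 = 25/32 = 0.78125.
Kraft's inequality requires Σ ≤ 1; here Σ = 0.78125 ≤ 1, so such a prefix code exists.

0.78125; yes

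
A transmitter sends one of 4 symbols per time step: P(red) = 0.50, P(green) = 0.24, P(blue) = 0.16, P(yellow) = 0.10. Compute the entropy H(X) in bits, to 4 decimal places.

H = −Σ pᵢ log₂ pᵢ.
−0.50·log₂(0.50) = 0.5000
−0.24·log₂(0.24) = 0.4941
−0.16·log₂(0.16) = 0.4230
−0.10·log₂(0.10) = 0.3322
Sum ≈ 1.7493 → 1.7493 bits.

1.7493 bits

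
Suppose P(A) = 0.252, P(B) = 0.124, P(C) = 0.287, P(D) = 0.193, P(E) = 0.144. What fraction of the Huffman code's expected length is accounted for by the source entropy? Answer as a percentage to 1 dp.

Entropy H = −Σ p log₂ p ≈ 2.2520 bits.
Huffman merges: 31/250+18/125→67/250; 193/1000+63/250→89/200; 67/250+287/1000→111/200; 89/200+111/200→1. L = 567/250 ≈ 2.2680.
Efficiency = H/L = 2.2520/2.2680 = 99.3%.

99.3%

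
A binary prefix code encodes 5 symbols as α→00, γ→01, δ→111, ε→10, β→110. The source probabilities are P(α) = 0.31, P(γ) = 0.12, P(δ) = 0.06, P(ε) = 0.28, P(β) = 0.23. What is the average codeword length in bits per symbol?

L̄ = Σ pᵢ·ℓᵢ = 0.31·2 + 0.12·2 + 0.06·3 + 0.28·2 + 0.23·3 = 2.29 bits/symbol.

2.29 bits/symbol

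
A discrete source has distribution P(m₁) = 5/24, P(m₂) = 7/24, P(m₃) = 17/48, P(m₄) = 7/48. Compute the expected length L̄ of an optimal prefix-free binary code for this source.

2 bits/symbol

Repeatedly combine the two least-probable nodes; the expected code length is the sum of the merged weights.
merge 7/48 + 5/24 → 17/48
merge 7/24 + 17/48 → 31/48
merge 17/48 + 31/48 → 1
L = 17/48 + 31/48 + 1 = 2 bits/symbol.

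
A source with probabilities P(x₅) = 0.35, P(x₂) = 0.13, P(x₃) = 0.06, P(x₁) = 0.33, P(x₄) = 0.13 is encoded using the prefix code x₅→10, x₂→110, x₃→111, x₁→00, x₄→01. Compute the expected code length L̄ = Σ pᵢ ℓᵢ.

2.19 bits/symbol

L̄ = Σ pᵢ·ℓᵢ = 0.35·2 + 0.13·3 + 0.06·3 + 0.33·2 + 0.13·2 = 2.19 bits/symbol.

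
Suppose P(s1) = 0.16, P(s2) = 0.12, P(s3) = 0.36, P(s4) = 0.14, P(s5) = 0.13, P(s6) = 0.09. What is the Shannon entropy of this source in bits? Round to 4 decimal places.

2.4131 bits

H = −Σ pᵢ log₂ pᵢ.
−0.16·log₂(0.16) = 0.4230
−0.12·log₂(0.12) = 0.3671
−0.36·log₂(0.36) = 0.5306
−0.14·log₂(0.14) = 0.3971
−0.13·log₂(0.13) = 0.3826
−0.09·log₂(0.09) = 0.3127
Sum ≈ 2.4131 → 2.4131 bits.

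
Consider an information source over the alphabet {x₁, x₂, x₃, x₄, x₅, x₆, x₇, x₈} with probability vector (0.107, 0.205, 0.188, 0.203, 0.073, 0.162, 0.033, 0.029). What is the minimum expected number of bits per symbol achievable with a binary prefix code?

Repeatedly combine the two least-probable nodes; the expected code length is the sum of the merged weights.
merge 29/1000 + 33/1000 → 31/500
merge 31/500 + 73/1000 → 27/200
merge 107/1000 + 27/200 → 121/500
merge 81/500 + 47/250 → 7/20
merge 203/1000 + 41/200 → 51/125
merge 121/500 + 7/20 → 74/125
merge 51/125 + 74/125 → 1
L = 31/500 + 27/200 + 121/500 + 7/20 + 51/125 + 74/125 + 1 = 2789/1000 = 2.789 bits/symbol.

2.789 bits/symbol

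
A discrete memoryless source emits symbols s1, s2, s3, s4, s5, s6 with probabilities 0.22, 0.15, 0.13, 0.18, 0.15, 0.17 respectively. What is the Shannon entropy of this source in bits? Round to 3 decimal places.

H = −Σ pᵢ log₂ pᵢ.
−0.22·log₂(0.22) = 0.4806
−0.15·log₂(0.15) = 0.4105
−0.13·log₂(0.13) = 0.3826
−0.18·log₂(0.18) = 0.4453
−0.15·log₂(0.15) = 0.4105
−0.17·log₂(0.17) = 0.4346
Sum ≈ 2.5642 → 2.564 bits.

2.564 bits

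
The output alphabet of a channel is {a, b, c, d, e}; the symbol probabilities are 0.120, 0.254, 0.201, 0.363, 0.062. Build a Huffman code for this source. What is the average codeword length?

Repeatedly combine the two least-probable nodes; the expected code length is the sum of the merged weights.
merge 31/500 + 3/25 → 91/500
merge 91/500 + 201/1000 → 383/1000
merge 127/500 + 363/1000 → 617/1000
merge 383/1000 + 617/1000 → 1
L = 91/500 + 383/1000 + 617/1000 + 1 = 1091/500 = 2.182 bits/symbol.

2.182 bits/symbol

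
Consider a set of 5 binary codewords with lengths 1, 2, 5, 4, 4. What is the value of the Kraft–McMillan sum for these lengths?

0.90625

With common denominator 2^5 = 32: Σ 2^(−ℓᵢ) = 16/32 + 8/32 + 1/32 + 2/32 + 2/32 = 29/32 = 0.90625.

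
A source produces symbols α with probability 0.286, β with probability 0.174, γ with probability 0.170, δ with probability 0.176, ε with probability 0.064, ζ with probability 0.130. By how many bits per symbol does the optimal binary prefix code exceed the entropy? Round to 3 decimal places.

0.070 bits

Entropy H = −Σ p log₂ p ≈ 2.4676 bits.
Huffman merges: 8/125+13/100→97/500; 17/100+87/500→43/125; 22/125+97/500→37/100; 143/500+43/125→63/100; 37/100+63/100→1. L = 1269/500 ≈ 2.5380.
L − H = 2.5380 − 2.4676 = 0.070 bits.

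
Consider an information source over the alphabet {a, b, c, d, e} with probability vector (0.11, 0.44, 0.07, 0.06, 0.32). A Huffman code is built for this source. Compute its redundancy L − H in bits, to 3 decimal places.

0.020 bits

Entropy H = −Σ p log₂ p ≈ 1.9096 bits.
Huffman merges: 3/50+7/100→13/100; 11/100+13/100→6/25; 6/25+8/25→14/25; 11/25+14/25→1. L = 193/100 ≈ 1.9300.
L − H = 1.9300 − 1.9096 = 0.020 bits.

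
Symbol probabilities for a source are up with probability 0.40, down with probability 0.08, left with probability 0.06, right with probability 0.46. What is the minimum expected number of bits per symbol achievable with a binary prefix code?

Repeatedly combine the two least-probable nodes; the expected code length is the sum of the merged weights.
merge 3/50 + 2/25 → 7/50
merge 7/50 + 2/5 → 27/50
merge 23/50 + 27/50 → 1
L = 7/50 + 27/50 + 1 = 42/25 = 1.68 bits/symbol.

1.68 bits/symbol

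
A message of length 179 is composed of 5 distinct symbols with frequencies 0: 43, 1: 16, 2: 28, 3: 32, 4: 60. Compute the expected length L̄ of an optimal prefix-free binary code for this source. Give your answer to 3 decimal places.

Probabilities are the counts divided by 179.
Repeatedly combine the two least-probable nodes; the expected code length is the sum of the merged weights.
merge 16/179 + 28/179 → 44/179
merge 32/179 + 43/179 → 75/179
merge 44/179 + 60/179 → 104/179
merge 75/179 + 104/179 → 1
L = 44/179 + 75/179 + 104/179 + 1 = 402/179 ≈ 2.246 bits/symbol.

2.246 bits/symbol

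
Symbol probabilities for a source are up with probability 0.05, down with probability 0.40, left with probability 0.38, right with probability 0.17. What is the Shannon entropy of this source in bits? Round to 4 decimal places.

1.7099 bits

H = −Σ pᵢ log₂ pᵢ.
−0.05·log₂(0.05) = 0.2161
−0.40·log₂(0.40) = 0.5288
−0.38·log₂(0.38) = 0.5305
−0.17·log₂(0.17) = 0.4346
Sum ≈ 1.7099 → 1.7099 bits.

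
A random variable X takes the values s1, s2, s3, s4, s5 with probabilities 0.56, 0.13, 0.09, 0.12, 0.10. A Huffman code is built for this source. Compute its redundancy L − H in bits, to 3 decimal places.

Entropy H = −Σ p log₂ p ≈ 1.8630 bits.
Huffman merges: 9/100+1/10→19/100; 3/25+13/100→1/4; 19/100+1/4→11/25; 11/25+14/25→1. L = 47/25 ≈ 1.8800.
L − H = 1.8800 − 1.8630 = 0.017 bits.

0.017 bits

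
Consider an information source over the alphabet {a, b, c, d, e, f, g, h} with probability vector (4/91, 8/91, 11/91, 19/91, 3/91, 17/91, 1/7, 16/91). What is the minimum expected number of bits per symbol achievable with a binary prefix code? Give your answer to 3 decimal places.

2.846 bits/symbol

Repeatedly combine the two least-probable nodes; the expected code length is the sum of the merged weights.
merge 3/91 + 4/91 → 1/13
merge 1/13 + 8/91 → 15/91
merge 11/91 + 1/7 → 24/91
merge 15/91 + 16/91 → 31/91
merge 17/91 + 19/91 → 36/91
merge 24/91 + 31/91 → 55/91
merge 36/91 + 55/91 → 1
L = 1/13 + 15/91 + 24/91 + 31/91 + 36/91 + 55/91 + 1 = 37/13 ≈ 2.846 bits/symbol.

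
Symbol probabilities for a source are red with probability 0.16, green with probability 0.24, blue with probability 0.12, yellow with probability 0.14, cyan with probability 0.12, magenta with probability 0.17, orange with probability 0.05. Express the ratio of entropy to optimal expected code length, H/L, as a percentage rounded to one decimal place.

Entropy H = −Σ p log₂ p ≈ 2.6991 bits.
Huffman merges: 1/20+3/25→17/100; 3/25+7/50→13/50; 4/25+17/100→33/100; 17/100+6/25→41/100; 13/50+33/100→59/100; 41/100+59/100→1. L = 69/25 ≈ 2.7600.
Efficiency = H/L = 2.6991/2.7600 = 97.8%.

97.8%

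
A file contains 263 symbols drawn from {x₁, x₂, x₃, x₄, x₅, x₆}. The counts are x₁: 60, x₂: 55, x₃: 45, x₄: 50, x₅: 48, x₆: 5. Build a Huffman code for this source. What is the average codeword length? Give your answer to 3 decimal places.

2.563 bits/symbol

Probabilities are the counts divided by 263.
Repeatedly combine the two least-probable nodes; the expected code length is the sum of the merged weights.
merge 5/263 + 45/263 → 50/263
merge 48/263 + 50/263 → 98/263
merge 50/263 + 55/263 → 105/263
merge 60/263 + 98/263 → 158/263
merge 105/263 + 158/263 → 1
L = 50/263 + 98/263 + 105/263 + 158/263 + 1 = 674/263 ≈ 2.563 bits/symbol.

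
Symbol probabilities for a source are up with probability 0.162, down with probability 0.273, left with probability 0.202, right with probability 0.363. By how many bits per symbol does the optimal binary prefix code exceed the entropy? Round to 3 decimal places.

0.066 bits

Entropy H = −Σ p log₂ p ≈ 1.9336 bits.
Huffman merges: 81/500+101/500→91/250; 273/1000+363/1000→159/250; 91/250+159/250→1. L = 2 ≈ 2.0000.
L − H = 2.0000 − 1.9336 = 0.066 bits.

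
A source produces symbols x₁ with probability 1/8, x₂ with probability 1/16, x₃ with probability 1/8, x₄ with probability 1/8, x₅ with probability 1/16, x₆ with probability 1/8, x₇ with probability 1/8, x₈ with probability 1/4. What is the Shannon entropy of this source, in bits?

2.875 bits

Each probability is a power of 1/2, so log₂(1/p) is an integer.
H = Σ p·log₂(1/p) = 1/8·3 + 1/16·4 + 1/8·3 + 1/8·3 + 1/16·4 + 1/8·3 + 1/8·3 + 1/4·2 = 2.875 bits.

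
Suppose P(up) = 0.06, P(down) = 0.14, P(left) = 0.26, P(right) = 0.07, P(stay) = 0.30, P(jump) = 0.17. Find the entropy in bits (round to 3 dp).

2.370 bits

H = −Σ pᵢ log₂ pᵢ.
−0.06·log₂(0.06) = 0.2435
−0.14·log₂(0.14) = 0.3971
−0.26·log₂(0.26) = 0.5053
−0.07·log₂(0.07) = 0.2686
−0.30·log₂(0.30) = 0.5211
−0.17·log₂(0.17) = 0.4346
Sum ≈ 2.3702 → 2.370 bits.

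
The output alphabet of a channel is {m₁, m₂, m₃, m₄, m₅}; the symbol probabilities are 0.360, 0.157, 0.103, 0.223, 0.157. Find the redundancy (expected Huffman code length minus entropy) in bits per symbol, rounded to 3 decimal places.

0.070 bits

Entropy H = −Σ p log₂ p ≈ 2.1899 bits.
Huffman merges: 103/1000+157/1000→13/50; 157/1000+223/1000→19/50; 13/50+9/25→31/50; 19/50+31/50→1. L = 113/50 ≈ 2.2600.
L − H = 2.2600 − 2.1899 = 0.070 bits.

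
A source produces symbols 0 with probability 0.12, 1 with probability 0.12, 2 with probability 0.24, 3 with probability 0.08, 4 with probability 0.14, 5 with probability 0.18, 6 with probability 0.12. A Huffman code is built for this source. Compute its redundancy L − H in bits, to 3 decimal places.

0.031 bits

Entropy H = −Σ p log₂ p ≈ 2.7293 bits.
Huffman merges: 2/25+3/25→1/5; 3/25+3/25→6/25; 7/50+9/50→8/25; 1/5+6/25→11/25; 6/25+8/25→14/25; 11/25+14/25→1. L = 69/25 ≈ 2.7600.
L − H = 2.7600 − 2.7293 = 0.031 bits.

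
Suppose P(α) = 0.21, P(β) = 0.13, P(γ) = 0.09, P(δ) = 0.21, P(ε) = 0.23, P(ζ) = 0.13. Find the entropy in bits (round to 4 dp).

H = −Σ pᵢ log₂ pᵢ.
−0.21·log₂(0.21) = 0.4728
−0.13·log₂(0.13) = 0.3826
−0.09·log₂(0.09) = 0.3127
−0.21·log₂(0.21) = 0.4728
−0.23·log₂(0.23) = 0.4877
−0.13·log₂(0.13) = 0.3826
Sum ≈ 2.5113 → 2.5113 bits.

2.5113 bits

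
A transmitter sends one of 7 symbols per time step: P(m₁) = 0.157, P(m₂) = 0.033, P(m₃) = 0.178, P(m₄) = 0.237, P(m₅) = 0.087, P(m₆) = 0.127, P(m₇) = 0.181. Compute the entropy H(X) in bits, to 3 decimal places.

H = −Σ pᵢ log₂ pᵢ.
−0.157·log₂(0.157) = 0.4194
−0.033·log₂(0.033) = 0.1624
−0.178·log₂(0.178) = 0.4432
−0.237·log₂(0.237) = 0.4923
−0.087·log₂(0.087) = 0.3065
−0.127·log₂(0.127) = 0.3781
−0.181·log₂(0.181) = 0.4463
Sum ≈ 2.6482 → 2.648 bits.

2.648 bits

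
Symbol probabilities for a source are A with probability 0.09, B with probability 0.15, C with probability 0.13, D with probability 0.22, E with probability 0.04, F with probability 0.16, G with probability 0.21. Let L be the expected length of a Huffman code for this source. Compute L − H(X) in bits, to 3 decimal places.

0.032 bits

Entropy H = −Σ p log₂ p ≈ 2.6680 bits.
Huffman merges: 1/25+9/100→13/100; 13/100+13/100→13/50; 3/20+4/25→31/100; 21/100+11/50→43/100; 13/50+31/100→57/100; 43/100+57/100→1. L = 27/10 ≈ 2.7000.
L − H = 2.7000 − 2.6680 = 0.032 bits.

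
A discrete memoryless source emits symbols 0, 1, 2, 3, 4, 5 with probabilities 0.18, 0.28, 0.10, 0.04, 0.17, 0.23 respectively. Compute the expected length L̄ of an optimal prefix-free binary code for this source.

2.45 bits/symbol

Repeatedly combine the two least-probable nodes; the expected code length is the sum of the merged weights.
merge 1/25 + 1/10 → 7/50
merge 7/50 + 17/100 → 31/100
merge 9/50 + 23/100 → 41/100
merge 7/25 + 31/100 → 59/100
merge 41/100 + 59/100 → 1
L = 7/50 + 31/100 + 41/100 + 59/100 + 1 = 49/20 = 2.45 bits/symbol.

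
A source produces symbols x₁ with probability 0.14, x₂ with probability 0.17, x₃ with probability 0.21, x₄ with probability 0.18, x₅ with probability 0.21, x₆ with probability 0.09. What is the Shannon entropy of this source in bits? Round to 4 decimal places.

2.5353 bits

H = −Σ pᵢ log₂ pᵢ.
−0.14·log₂(0.14) = 0.3971
−0.17·log₂(0.17) = 0.4346
−0.21·log₂(0.21) = 0.4728
−0.18·log₂(0.18) = 0.4453
−0.21·log₂(0.21) = 0.4728
−0.09·log₂(0.09) = 0.3127
Sum ≈ 2.5353 → 2.5353 bits.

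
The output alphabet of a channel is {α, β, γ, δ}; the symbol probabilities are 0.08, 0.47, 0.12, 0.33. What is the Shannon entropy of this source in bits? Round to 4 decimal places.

1.6984 bits

H = −Σ pᵢ log₂ pᵢ.
−0.08·log₂(0.08) = 0.2915
−0.47·log₂(0.47) = 0.5120
−0.12·log₂(0.12) = 0.3671
−0.33·log₂(0.33) = 0.5278
Sum ≈ 1.6984 → 1.6984 bits.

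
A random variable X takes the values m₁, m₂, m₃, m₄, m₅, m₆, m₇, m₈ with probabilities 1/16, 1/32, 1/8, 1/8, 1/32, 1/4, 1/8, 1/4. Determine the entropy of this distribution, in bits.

Each probability is a power of 1/2, so log₂(1/p) is an integer.
H = Σ p·log₂(1/p) = 1/16·4 + 1/32·5 + 1/8·3 + 1/8·3 + 1/32·5 + 1/4·2 + 1/8·3 + 1/4·2 = 2.6875 bits.

2.6875 bits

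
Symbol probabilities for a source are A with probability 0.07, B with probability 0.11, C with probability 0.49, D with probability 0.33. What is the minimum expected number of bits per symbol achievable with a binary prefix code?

1.69 bits/symbol

Repeatedly combine the two least-probable nodes; the expected code length is the sum of the merged weights.
merge 7/100 + 11/100 → 9/50
merge 9/50 + 33/100 → 51/100
merge 49/100 + 51/100 → 1
L = 9/50 + 51/100 + 1 = 169/100 = 1.69 bits/symbol.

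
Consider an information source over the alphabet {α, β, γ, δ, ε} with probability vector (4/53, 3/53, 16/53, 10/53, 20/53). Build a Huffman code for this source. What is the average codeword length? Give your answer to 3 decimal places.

Repeatedly combine the two least-probable nodes; the expected code length is the sum of the merged weights.
merge 3/53 + 4/53 → 7/53
merge 7/53 + 10/53 → 17/53
merge 16/53 + 17/53 → 33/53
merge 20/53 + 33/53 → 1
L = 7/53 + 17/53 + 33/53 + 1 = 110/53 ≈ 2.075 bits/symbol.

2.075 bits/symbol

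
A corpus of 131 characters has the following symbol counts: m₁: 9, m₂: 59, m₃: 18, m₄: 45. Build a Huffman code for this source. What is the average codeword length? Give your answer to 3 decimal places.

Probabilities are the counts divided by 131.
Repeatedly combine the two least-probable nodes; the expected code length is the sum of the merged weights.
merge 9/131 + 18/131 → 27/131
merge 27/131 + 45/131 → 72/131
merge 59/131 + 72/131 → 1
L = 27/131 + 72/131 + 1 = 230/131 ≈ 1.756 bits/symbol.

1.756 bits/symbol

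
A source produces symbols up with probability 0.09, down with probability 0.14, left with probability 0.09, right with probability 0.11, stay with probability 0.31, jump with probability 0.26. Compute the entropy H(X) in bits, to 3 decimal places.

2.402 bits

H = −Σ pᵢ log₂ pᵢ.
−0.09·log₂(0.09) = 0.3127
−0.14·log₂(0.14) = 0.3971
−0.09·log₂(0.09) = 0.3127
−0.11·log₂(0.11) = 0.3503
−0.31·log₂(0.31) = 0.5238
−0.26·log₂(0.26) = 0.5053
Sum ≈ 2.4018 → 2.402 bits.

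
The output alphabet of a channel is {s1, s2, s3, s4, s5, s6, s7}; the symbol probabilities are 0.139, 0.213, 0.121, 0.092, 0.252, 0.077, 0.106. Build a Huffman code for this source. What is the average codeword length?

2.704 bits/symbol

Repeatedly combine the two least-probable nodes; the expected code length is the sum of the merged weights.
merge 77/1000 + 23/250 → 169/1000
merge 53/500 + 121/1000 → 227/1000
merge 139/1000 + 169/1000 → 77/250
merge 213/1000 + 227/1000 → 11/25
merge 63/250 + 77/250 → 14/25
merge 11/25 + 14/25 → 1
L = 169/1000 + 227/1000 + 77/250 + 11/25 + 14/25 + 1 = 338/125 = 2.704 bits/symbol.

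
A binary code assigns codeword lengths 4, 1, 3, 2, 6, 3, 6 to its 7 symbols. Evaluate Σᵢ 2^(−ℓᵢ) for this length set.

1.09375

With common denominator 2^6 = 64: Σ 2^(−ℓᵢ) = 4/64 + 32/64 + 8/64 + 16/64 + 1/64 + 8/64 + 1/64 = 70/64 = 1.09375.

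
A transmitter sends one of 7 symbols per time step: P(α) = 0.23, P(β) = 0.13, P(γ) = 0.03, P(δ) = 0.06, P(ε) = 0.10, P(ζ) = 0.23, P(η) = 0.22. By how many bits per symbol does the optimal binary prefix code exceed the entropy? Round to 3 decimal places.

0.034 bits

Entropy H = −Σ p log₂ p ≈ 2.5660 bits.
Huffman merges: 3/100+3/50→9/100; 9/100+1/10→19/100; 13/100+19/100→8/25; 11/50+23/100→9/20; 23/100+8/25→11/20; 9/20+11/20→1. L = 13/5 ≈ 2.6000.
L − H = 2.6000 − 2.5660 = 0.034 bits.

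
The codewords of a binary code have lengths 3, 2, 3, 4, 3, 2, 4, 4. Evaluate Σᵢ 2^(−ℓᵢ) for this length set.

1.0625

With common denominator 2^4 = 16: Σ 2^(−ℓᵢ) = 2/16 + 4/16 + 2/16 + 1/16 + 2/16 + 4/16 + 1/16 + 1/16 = 17/16 = 1.0625.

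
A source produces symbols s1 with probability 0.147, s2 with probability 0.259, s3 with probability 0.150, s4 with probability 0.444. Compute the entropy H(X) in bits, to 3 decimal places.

H = −Σ pᵢ log₂ pᵢ.
−0.147·log₂(0.147) = 0.4066
−0.259·log₂(0.259) = 0.5048
−0.150·log₂(0.150) = 0.4105
−0.444·log₂(0.444) = 0.5201
Sum ≈ 1.8420 → 1.842 bits.

1.842 bits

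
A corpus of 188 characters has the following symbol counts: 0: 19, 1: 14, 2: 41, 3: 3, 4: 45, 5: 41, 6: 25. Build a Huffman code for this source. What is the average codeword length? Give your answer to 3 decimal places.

Probabilities are the counts divided by 188.
Repeatedly combine the two least-probable nodes; the expected code length is the sum of the merged weights.
merge 3/188 + 7/94 → 17/188
merge 17/188 + 19/188 → 9/47
merge 25/188 + 9/47 → 61/188
merge 41/188 + 41/188 → 41/94
merge 45/188 + 61/188 → 53/94
merge 41/94 + 53/94 → 1
L = 17/188 + 9/47 + 61/188 + 41/94 + 53/94 + 1 = 245/94 ≈ 2.606 bits/symbol.

2.606 bits/symbol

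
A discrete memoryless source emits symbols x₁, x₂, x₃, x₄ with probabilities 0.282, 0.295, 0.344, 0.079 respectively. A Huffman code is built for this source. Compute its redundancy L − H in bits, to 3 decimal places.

Entropy H = −Σ p log₂ p ≈ 1.8534 bits.
Huffman merges: 79/1000+141/500→361/1000; 59/200+43/125→639/1000; 361/1000+639/1000→1. L = 2 ≈ 2.0000.
L − H = 2.0000 − 1.8534 = 0.147 bits.

0.147 bits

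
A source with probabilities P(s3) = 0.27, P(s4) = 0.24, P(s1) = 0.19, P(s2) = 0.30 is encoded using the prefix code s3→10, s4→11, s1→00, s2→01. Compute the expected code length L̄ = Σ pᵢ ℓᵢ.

L̄ = Σ pᵢ·ℓᵢ = 0.27·2 + 0.24·2 + 0.19·2 + 0.30·2 = 2 bits/symbol.

2 bits/symbol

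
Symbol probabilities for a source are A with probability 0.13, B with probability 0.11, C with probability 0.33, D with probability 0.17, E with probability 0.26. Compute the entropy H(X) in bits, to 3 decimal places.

H = −Σ pᵢ log₂ pᵢ.
−0.13·log₂(0.13) = 0.3826
−0.11·log₂(0.11) = 0.3503
−0.33·log₂(0.33) = 0.5278
−0.17·log₂(0.17) = 0.4346
−0.26·log₂(0.26) = 0.5053
Sum ≈ 2.2006 → 2.201 bits.

2.201 bits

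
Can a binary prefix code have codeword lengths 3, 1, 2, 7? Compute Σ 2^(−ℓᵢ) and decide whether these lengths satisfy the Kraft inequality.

0.8828125; yes

With common denominator 2^7 = 128: Σ 2^(−ℓᵢ) = 16/128 + 64/128 + 32/128 + 1/128 = 113/128 = 0.8828125.
Kraft's inequality requires Σ ≤ 1; here Σ = 0.8828125 ≤ 1, so such a prefix code exists.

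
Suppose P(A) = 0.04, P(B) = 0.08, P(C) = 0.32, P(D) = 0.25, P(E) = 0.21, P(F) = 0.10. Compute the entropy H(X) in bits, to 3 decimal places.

2.308 bits

H = −Σ pᵢ log₂ pᵢ.
−0.04·log₂(0.04) = 0.1858
−0.08·log₂(0.08) = 0.2915
−0.32·log₂(0.32) = 0.5260
−0.25·log₂(0.25) = 0.5000
−0.21·log₂(0.21) = 0.4728
−0.10·log₂(0.10) = 0.3322
Sum ≈ 2.3083 → 2.308 bits.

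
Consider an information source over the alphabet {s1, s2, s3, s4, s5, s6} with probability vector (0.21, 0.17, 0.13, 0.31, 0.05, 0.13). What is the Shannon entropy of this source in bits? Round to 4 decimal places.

H = −Σ pᵢ log₂ pᵢ.
−0.21·log₂(0.21) = 0.4728
−0.17·log₂(0.17) = 0.4346
−0.13·log₂(0.13) = 0.3826
−0.31·log₂(0.31) = 0.5238
−0.05·log₂(0.05) = 0.2161
−0.13·log₂(0.13) = 0.3826
Sum ≈ 2.4126 → 2.4126 bits.

2.4126 bits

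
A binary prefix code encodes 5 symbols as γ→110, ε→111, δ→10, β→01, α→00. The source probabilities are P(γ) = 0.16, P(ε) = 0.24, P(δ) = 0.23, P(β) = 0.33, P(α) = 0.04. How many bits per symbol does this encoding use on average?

L̄ = Σ pᵢ·ℓᵢ = 0.16·3 + 0.24·3 + 0.23·2 + 0.33·2 + 0.04·2 = 2.4 bits/symbol.

2.4 bits/symbol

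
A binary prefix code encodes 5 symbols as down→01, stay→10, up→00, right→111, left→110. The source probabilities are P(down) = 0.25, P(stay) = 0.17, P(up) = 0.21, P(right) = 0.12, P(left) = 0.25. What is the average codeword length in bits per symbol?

2.37 bits/symbol

L̄ = Σ pᵢ·ℓᵢ = 0.25·2 + 0.17·2 + 0.21·2 + 0.12·3 + 0.25·3 = 2.37 bits/symbol.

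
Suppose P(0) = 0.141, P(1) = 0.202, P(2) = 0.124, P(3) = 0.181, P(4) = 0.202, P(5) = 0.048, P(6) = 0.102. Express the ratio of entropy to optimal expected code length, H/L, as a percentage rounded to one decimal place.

98.2%

Entropy H = −Σ p log₂ p ≈ 2.6967 bits.
Huffman merges: 6/125+51/500→3/20; 31/250+141/1000→53/200; 3/20+181/1000→331/1000; 101/500+101/500→101/250; 53/200+331/1000→149/250; 101/250+149/250→1. L = 1373/500 ≈ 2.7460.
Efficiency = H/L = 2.6967/2.7460 = 98.2%.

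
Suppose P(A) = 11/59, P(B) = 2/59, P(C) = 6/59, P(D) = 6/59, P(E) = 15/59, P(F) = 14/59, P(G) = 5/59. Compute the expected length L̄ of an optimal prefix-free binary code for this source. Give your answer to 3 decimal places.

Repeatedly combine the two least-probable nodes; the expected code length is the sum of the merged weights.
merge 2/59 + 5/59 → 7/59
merge 6/59 + 6/59 → 12/59
merge 7/59 + 11/59 → 18/59
merge 12/59 + 14/59 → 26/59
merge 15/59 + 18/59 → 33/59
merge 26/59 + 33/59 → 1
L = 7/59 + 12/59 + 18/59 + 26/59 + 33/59 + 1 = 155/59 ≈ 2.627 bits/symbol.

2.627 bits/symbol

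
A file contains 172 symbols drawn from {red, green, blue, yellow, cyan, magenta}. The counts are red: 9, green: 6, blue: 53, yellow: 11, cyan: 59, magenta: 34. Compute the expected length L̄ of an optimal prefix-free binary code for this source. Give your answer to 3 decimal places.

Probabilities are the counts divided by 172.
Repeatedly combine the two least-probable nodes; the expected code length is the sum of the merged weights.
merge 3/86 + 9/172 → 15/172
merge 11/172 + 15/172 → 13/86
merge 13/86 + 17/86 → 15/43
merge 53/172 + 59/172 → 28/43
merge 15/43 + 28/43 → 1
L = 15/172 + 13/86 + 15/43 + 28/43 + 1 = 385/172 ≈ 2.238 bits/symbol.

2.238 bits/symbol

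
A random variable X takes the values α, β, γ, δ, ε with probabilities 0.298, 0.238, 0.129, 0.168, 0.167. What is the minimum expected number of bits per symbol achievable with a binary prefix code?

Repeatedly combine the two least-probable nodes; the expected code length is the sum of the merged weights.
merge 129/1000 + 167/1000 → 37/125
merge 21/125 + 119/500 → 203/500
merge 37/125 + 149/500 → 297/500
merge 203/500 + 297/500 → 1
L = 37/125 + 203/500 + 297/500 + 1 = 287/125 = 2.296 bits/symbol.

2.296 bits/symbol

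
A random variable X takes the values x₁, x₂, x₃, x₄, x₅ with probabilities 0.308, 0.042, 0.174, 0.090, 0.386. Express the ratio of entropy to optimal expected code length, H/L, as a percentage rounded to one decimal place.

97.3%

Entropy H = −Σ p log₂ p ≈ 1.9971 bits.
Huffman merges: 21/500+9/100→33/250; 33/250+87/500→153/500; 153/500+77/250→307/500; 193/500+307/500→1. L = 513/250 ≈ 2.0520.
Efficiency = H/L = 1.9971/2.0520 = 97.3%.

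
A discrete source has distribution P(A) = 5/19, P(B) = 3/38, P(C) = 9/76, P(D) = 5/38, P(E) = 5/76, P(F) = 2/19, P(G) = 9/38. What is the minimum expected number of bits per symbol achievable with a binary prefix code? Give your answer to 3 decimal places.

Repeatedly combine the two least-probable nodes; the expected code length is the sum of the merged weights.
merge 5/76 + 3/38 → 11/76
merge 2/19 + 9/76 → 17/76
merge 5/38 + 11/76 → 21/76
merge 17/76 + 9/38 → 35/76
merge 5/19 + 21/76 → 41/76
merge 35/76 + 41/76 → 1
L = 11/76 + 17/76 + 21/76 + 35/76 + 41/76 + 1 = 201/76 ≈ 2.645 bits/symbol.

2.645 bits/symbol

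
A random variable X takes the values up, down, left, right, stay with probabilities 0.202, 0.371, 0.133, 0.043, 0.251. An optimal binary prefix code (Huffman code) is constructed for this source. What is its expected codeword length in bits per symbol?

2.176 bits/symbol

Repeatedly combine the two least-probable nodes; the expected code length is the sum of the merged weights.
merge 43/1000 + 133/1000 → 22/125
merge 22/125 + 101/500 → 189/500
merge 251/1000 + 371/1000 → 311/500
merge 189/500 + 311/500 → 1
L = 22/125 + 189/500 + 311/500 + 1 = 272/125 = 2.176 bits/symbol.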